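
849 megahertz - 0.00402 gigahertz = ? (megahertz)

In megahertz:
  849 megahertz → 849
  0.00402 gigahertz = 0.00402 × 10^3 megahertz = 4.02
Difference: 849 - 4.02 = 844.98

844.98 megahertz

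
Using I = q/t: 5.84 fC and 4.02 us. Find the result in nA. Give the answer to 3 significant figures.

1.45 nA

(5.84e-15) / (4.02e-6) = 1.4527e-9 A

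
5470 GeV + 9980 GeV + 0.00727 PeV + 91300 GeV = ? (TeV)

114.02 TeV

In TeV:
  5470 GeV = 5470 × 10^-3 TeV = 5.47
  9980 GeV = 9980 × 10^-3 TeV = 9.98
  0.00727 PeV = 0.00727 × 10^3 TeV = 7.27
  91300 GeV = 91300 × 10^-3 TeV = 91.3
Sum: 5.47 + 9.98 + 7.27 + 91.3 = 114.02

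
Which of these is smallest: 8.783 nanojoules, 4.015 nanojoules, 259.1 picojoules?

259.1 picojoules

8.783 nanojoules = 0.000000008783 joules
4.015 nanojoules = 0.000000004015 joules
259.1 picojoules = 0.0000000002591 joules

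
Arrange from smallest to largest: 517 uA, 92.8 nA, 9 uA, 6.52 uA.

92.8 nA < 6.52 uA < 9 uA < 517 uA

517 uA = 0.000517 A
92.8 nA = 0.0000000928 A
9 uA = 0.000009 A
6.52 uA = 0.00000652 A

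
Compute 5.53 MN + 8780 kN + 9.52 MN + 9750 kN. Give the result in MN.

In MN:
  5.53 MN → 5.53
  8780 kN = 8780 × 10⁻³ MN = 8.78
  9.52 MN → 9.52
  9750 kN = 9750 × 10⁻³ MN = 9.75
Sum: 5.53 + 8.78 + 9.52 + 9.75 = 33.58

33.58 MN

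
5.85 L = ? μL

5850000 μL

(no prefix) = 10⁰, micro = 10⁻⁶; factor is 10⁶.
5.85 × 10⁶ = 5850000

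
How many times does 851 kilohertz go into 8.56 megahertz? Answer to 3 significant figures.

10.1

(8.56e6) / (851e3) = 0.01006e3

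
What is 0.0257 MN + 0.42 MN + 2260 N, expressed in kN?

447.96 kN

In kN:
  0.0257 MN = 0.0257 × 10³ kN = 25.7
  0.42 MN = 0.42 × 10³ kN = 420
  2260 N = 2260 × 10⁻³ kN = 2.26
Sum: 25.7 + 420 + 2.26 = 447.96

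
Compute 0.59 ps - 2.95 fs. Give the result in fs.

In fs:
  0.59 ps = 0.59 × 10³ fs = 590
  2.95 fs → 2.95
Difference: 590 - 2.95 = 587.05

587.05 fs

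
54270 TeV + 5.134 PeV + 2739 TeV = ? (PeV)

In PeV:
  54270 TeV = 54270 × 10^-3 PeV = 54.27
  5.134 PeV → 5.134
  2739 TeV = 2739 × 10^-3 PeV = 2.739
Sum: 54.27 + 5.134 + 2.739 = 62.143

62.143 PeV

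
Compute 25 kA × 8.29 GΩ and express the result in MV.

207250000 MV

25 × 10^3 × 8.29 × 10^9 = 207.25 × 10^12 V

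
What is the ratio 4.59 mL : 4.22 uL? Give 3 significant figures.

1090

(4.59 × 10⁻³) / (4.22 × 10⁻⁶) = 1.088 × 10³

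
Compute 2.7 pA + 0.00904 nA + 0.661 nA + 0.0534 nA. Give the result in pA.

In pA:
  2.7 pA → 2.7
  0.00904 nA = 0.00904e3 pA = 9.04
  0.661 nA = 0.661e3 pA = 661
  0.0534 nA = 0.0534e3 pA = 53.4
Sum: 2.7 + 9.04 + 661 + 53.4 = 726.14

726.14 pA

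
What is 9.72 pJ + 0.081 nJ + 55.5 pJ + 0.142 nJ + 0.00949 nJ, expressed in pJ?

297.71 pJ

In pJ:
  9.72 pJ → 9.72
  0.081 nJ = 0.081 × 10^3 pJ = 81
  55.5 pJ → 55.5
  0.142 nJ = 0.142 × 10^3 pJ = 142
  0.00949 nJ = 0.00949 × 10^3 pJ = 9.49
Sum: 9.72 + 81 + 55.5 + 142 + 9.49 = 297.71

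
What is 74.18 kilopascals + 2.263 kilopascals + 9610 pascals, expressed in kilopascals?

In kilopascals:
  74.18 kilopascals → 74.18
  2.263 kilopascals → 2.263
  9610 pascals = 9610 × 10^-3 kilopascals = 9.61
Sum: 74.18 + 2.263 + 9.61 = 86.053

86.053 kilopascals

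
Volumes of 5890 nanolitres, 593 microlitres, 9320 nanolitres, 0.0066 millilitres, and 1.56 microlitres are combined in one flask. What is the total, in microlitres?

616.37 microlitres

In microlitres:
  5890 nanolitres = 5890 × 10⁻³ microlitres = 5.89
  593 microlitres → 593
  9320 nanolitres = 9320 × 10⁻³ microlitres = 9.32
  0.0066 millilitres = 0.0066 × 10³ microlitres = 6.6
  1.56 microlitres → 1.56
Sum: 5.89 + 593 + 9.32 + 6.6 + 1.56 = 616.37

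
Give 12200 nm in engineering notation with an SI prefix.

= 12.2e-6 m; 1e-6 is micro.

12.2 μm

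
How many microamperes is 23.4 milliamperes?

23400 microamperes

milli = 1e-3, micro = 1e-6; factor is 1e3.
23.4 × 1e3 = 23400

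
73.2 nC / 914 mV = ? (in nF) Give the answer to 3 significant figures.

(73.2 × 10^-9) / (914 × 10^-3) = 0.080088 × 10^-6 F

80.1 nF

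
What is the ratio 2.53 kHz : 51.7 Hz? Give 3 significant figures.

48.9

(2.53 × 10^3) / (51.7) = 0.04894 × 10^3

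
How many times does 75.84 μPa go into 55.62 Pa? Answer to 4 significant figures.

733400

(55.62) / (75.84e-6) = 0.73339e6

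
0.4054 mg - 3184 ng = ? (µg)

In µg:
  0.4054 mg = 0.4054 × 10³ µg = 405.4
  3184 ng = 3184 × 10⁻³ µg = 3.184
Difference: 405.4 - 3.184 = 402.216

402.216 µg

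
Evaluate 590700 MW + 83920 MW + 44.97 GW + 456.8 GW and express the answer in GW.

In GW:
  590700 MW = 590700 × 10⁻³ GW = 590.7
  83920 MW = 83920 × 10⁻³ GW = 83.92
  44.97 GW → 44.97
  456.8 GW → 456.8
Sum: 590.7 + 83.92 + 44.97 + 456.8 = 1176.39

1176.39 GW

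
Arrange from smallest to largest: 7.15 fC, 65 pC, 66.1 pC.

7.15 fC < 65 pC < 66.1 pC

7.15 fC = 0.00000000000000715 C
65 pC = 0.000000000065 C
66.1 pC = 0.0000000000661 C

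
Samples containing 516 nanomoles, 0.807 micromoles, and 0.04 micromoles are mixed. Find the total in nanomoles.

1363 nanomoles

In nanomoles:
  516 nanomoles → 516
  0.807 micromoles = 0.807 × 10^3 nanomoles = 807
  0.04 micromoles = 0.04 × 10^3 nanomoles = 40
Sum: 516 + 807 + 40 = 1363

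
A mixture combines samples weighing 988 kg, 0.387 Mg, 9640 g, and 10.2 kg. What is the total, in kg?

1394.84 kg

In kg:
  988 kg → 988
  0.387 Mg = 0.387e3 kg = 387
  9640 g = 9640e-3 kg = 9.64
  10.2 kg → 10.2
Sum: 988 + 387 + 9.64 + 10.2 = 1394.84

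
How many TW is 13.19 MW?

mega = 10⁶, tera = 10¹²; factor is 10⁻⁶.
13.19 × 10⁻⁶ = 0.00001319

0.00001319 TW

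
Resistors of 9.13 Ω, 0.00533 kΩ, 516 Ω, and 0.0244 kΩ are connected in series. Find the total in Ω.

554.86 Ω

In Ω:
  9.13 Ω → 9.13
  0.00533 kΩ = 0.00533e3 Ω = 5.33
  516 Ω → 516
  0.0244 kΩ = 0.0244e3 Ω = 24.4
Sum: 9.13 + 5.33 + 516 + 24.4 = 554.86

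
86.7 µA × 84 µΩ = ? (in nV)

7.2828 nV

86.7 × 10^-6 × 84 × 10^-6 = 7282.8 × 10^-12 V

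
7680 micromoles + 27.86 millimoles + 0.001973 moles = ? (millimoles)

In millimoles:
  7680 micromoles = 7680e-3 millimoles = 7.68
  27.86 millimoles → 27.86
  0.001973 moles = 0.001973e3 millimoles = 1.973
Sum: 7.68 + 27.86 + 1.973 = 37.513

37.513 millimoles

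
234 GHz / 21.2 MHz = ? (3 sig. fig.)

11000

(234e9) / (21.2e6) = 11.04e3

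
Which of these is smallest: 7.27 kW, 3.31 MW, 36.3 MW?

7.27 kW = 7270 W
3.31 MW = 3310000 W
36.3 MW = 36300000 W

7.27 kW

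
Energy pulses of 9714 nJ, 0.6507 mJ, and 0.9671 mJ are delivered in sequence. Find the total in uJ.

1627.514 uJ

In uJ:
  9714 nJ = 9714e-3 uJ = 9.714
  0.6507 mJ = 0.6507e3 uJ = 650.7
  0.9671 mJ = 0.9671e3 uJ = 967.1
Sum: 9.714 + 650.7 + 967.1 = 1627.514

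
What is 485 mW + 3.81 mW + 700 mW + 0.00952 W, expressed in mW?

In mW:
  485 mW → 485
  3.81 mW → 3.81
  700 mW → 700
  0.00952 W = 0.00952e3 mW = 9.52
Sum: 485 + 3.81 + 700 + 9.52 = 1198.33

1198.33 mW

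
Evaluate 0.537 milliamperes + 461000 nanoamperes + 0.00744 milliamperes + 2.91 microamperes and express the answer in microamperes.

1008.35 microamperes

In microamperes:
  0.537 milliamperes = 0.537 × 10^3 microamperes = 537
  461000 nanoamperes = 461000 × 10^-3 microamperes = 461
  0.00744 milliamperes = 0.00744 × 10^3 microamperes = 7.44
  2.91 microamperes → 2.91
Sum: 537 + 461 + 7.44 + 2.91 = 1008.35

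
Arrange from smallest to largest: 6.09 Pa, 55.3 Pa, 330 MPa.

6.09 Pa = 6.09 Pa
55.3 Pa = 55.3 Pa
330 MPa = 330000000 Pa

6.09 Pa < 55.3 Pa < 330 MPa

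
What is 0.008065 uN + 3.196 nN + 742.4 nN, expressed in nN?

753.661 nN

In nN:
  0.008065 uN = 0.008065 × 10^3 nN = 8.065
  3.196 nN → 3.196
  742.4 nN → 742.4
Sum: 8.065 + 3.196 + 742.4 = 753.661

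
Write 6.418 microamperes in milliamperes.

micro = 1e-6, milli = 1e-3; factor is 1e-3.
6.418 × 1e-3 = 0.006418

0.006418 milliamperes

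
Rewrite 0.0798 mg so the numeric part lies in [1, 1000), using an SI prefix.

79.8 μg

= 79.8 × 10^-6 g; 10^-6 is micro.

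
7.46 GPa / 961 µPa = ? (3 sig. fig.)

7760000000000

(7.46 × 10⁹) / (961 × 10⁻⁶) = 0.007763 × 10¹⁵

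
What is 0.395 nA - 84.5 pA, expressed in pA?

In pA:
  0.395 nA = 0.395 × 10³ pA = 395
  84.5 pA → 84.5
Difference: 395 - 84.5 = 310.5

310.5 pA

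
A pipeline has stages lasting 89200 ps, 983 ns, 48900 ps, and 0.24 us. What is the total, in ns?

In ns:
  89200 ps = 89200 × 10^-3 ns = 89.2
  983 ns → 983
  48900 ps = 48900 × 10^-3 ns = 48.9
  0.24 us = 0.24 × 10^3 ns = 240
Sum: 89.2 + 983 + 48.9 + 240 = 1361.1

1361.1 ns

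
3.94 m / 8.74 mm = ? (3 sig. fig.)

451

(3.94) / (8.74 × 10^-3) = 0.4508 × 10^3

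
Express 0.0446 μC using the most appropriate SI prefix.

= 44.6 × 10^-9 C; 10^-9 is nano.

44.6 nC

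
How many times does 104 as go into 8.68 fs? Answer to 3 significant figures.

83.5

(8.68 × 10^-15) / (104 × 10^-18) = 0.08346 × 10^3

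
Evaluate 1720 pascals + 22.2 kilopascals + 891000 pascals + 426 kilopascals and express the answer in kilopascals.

1340.92 kilopascals

In kilopascals:
  1720 pascals = 1720e-3 kilopascals = 1.72
  22.2 kilopascals → 22.2
  891000 pascals = 891000e-3 kilopascals = 891
  426 kilopascals → 426
Sum: 1.72 + 22.2 + 891 + 426 = 1340.92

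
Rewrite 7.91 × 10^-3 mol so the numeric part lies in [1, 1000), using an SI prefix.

7.91 mmol

= 7.91 × 10^-3 mol; 10^-3 is milli.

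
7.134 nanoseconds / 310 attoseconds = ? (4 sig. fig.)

(7.134 × 10^-9) / (310 × 10^-18) = 0.023013 × 10^9

23010000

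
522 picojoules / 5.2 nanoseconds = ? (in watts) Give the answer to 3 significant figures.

(522 × 10^-12) / (5.2 × 10^-9) = 100.38 × 10^-3 W

0.100 watts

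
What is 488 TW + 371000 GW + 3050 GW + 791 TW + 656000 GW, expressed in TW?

In TW:
  488 TW → 488
  371000 GW = 371000e-3 TW = 371
  3050 GW = 3050e-3 TW = 3.05
  791 TW → 791
  656000 GW = 656000e-3 TW = 656
Sum: 488 + 371 + 3.05 + 791 + 656 = 2309.05

2309.05 TW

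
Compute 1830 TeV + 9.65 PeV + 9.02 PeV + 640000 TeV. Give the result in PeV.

660.5 PeV

In PeV:
  1830 TeV = 1830 × 10^-3 PeV = 1.83
  9.65 PeV → 9.65
  9.02 PeV → 9.02
  640000 TeV = 640000 × 10^-3 PeV = 640
Sum: 1.83 + 9.65 + 9.02 + 640 = 660.5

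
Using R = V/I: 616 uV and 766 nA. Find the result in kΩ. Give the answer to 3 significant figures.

(616 × 10⁻⁶) / (766 × 10⁻⁹) = 0.80418 × 10³ Ω

0.804 kΩ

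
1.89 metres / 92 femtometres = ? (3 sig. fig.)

(1.89) / (92e-15) = 0.02054e15

20500000000000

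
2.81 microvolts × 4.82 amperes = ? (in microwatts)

2.81 × 10^-6 × 4.82 = 13.5442 × 10^-6 W

13.5442 microwatts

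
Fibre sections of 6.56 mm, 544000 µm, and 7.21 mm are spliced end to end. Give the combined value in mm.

557.77 mm

In mm:
  6.56 mm → 6.56
  544000 µm = 544000e-3 mm = 544
  7.21 mm → 7.21
Sum: 6.56 + 544 + 7.21 = 557.77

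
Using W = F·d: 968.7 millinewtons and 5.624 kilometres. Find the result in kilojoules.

5.4479688 kilojoules

968.7 × 10⁻³ × 5.624 × 10³ = 5447.9688 J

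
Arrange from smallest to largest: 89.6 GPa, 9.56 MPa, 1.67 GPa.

9.56 MPa < 1.67 GPa < 89.6 GPa

89.6 GPa = 89600000000 Pa
9.56 MPa = 9560000 Pa
1.67 GPa = 1670000000 Pa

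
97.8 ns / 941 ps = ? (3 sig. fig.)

(97.8 × 10⁻⁹) / (941 × 10⁻¹²) = 0.1039 × 10³

104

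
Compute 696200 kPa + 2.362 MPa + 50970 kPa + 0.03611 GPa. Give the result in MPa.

In MPa:
  696200 kPa = 696200e-3 MPa = 696.2
  2.362 MPa → 2.362
  50970 kPa = 50970e-3 MPa = 50.97
  0.03611 GPa = 0.03611e3 MPa = 36.11
Sum: 696.2 + 2.362 + 50.97 + 36.11 = 785.642

785.642 MPa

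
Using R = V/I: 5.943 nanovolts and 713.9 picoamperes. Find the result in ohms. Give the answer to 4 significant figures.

8.325 ohms

(5.943 × 10⁻⁹) / (713.9 × 10⁻¹²) = 0.0083247 × 10³ Ω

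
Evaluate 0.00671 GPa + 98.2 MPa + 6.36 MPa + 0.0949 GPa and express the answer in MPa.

In MPa:
  0.00671 GPa = 0.00671e3 MPa = 6.71
  98.2 MPa → 98.2
  6.36 MPa → 6.36
  0.0949 GPa = 0.0949e3 MPa = 94.9
Sum: 6.71 + 98.2 + 6.36 + 94.9 = 206.17

206.17 MPa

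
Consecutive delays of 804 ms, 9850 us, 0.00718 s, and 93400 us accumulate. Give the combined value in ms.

914.43 ms

In ms:
  804 ms → 804
  9850 us = 9850e-3 ms = 9.85
  0.00718 s = 0.00718e3 ms = 7.18
  93400 us = 93400e-3 ms = 93.4
Sum: 804 + 9.85 + 7.18 + 93.4 = 914.43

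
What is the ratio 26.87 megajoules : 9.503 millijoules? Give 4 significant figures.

(26.87e6) / (9.503e-3) = 2.8275e9

2828000000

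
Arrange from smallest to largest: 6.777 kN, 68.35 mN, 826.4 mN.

68.35 mN < 826.4 mN < 6.777 kN

6.777 kN = 6777 N
68.35 mN = 0.06835 N
826.4 mN = 0.8264 N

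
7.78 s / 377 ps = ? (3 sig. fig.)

20600000000

(7.78) / (377 × 10⁻¹²) = 0.02064 × 10¹²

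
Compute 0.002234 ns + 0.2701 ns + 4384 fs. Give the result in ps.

276.718 ps

In ps:
  0.002234 ns = 0.002234 × 10^3 ps = 2.234
  0.2701 ns = 0.2701 × 10^3 ps = 270.1
  4384 fs = 4384 × 10^-3 ps = 4.384
Sum: 2.234 + 270.1 + 4.384 = 276.718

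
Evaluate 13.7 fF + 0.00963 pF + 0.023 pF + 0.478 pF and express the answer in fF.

In fF:
  13.7 fF → 13.7
  0.00963 pF = 0.00963 × 10³ fF = 9.63
  0.023 pF = 0.023 × 10³ fF = 23
  0.478 pF = 0.478 × 10³ fF = 478
Sum: 13.7 + 9.63 + 23 + 478 = 524.33

524.33 fF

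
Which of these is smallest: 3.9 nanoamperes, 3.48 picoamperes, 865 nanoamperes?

3.9 nanoamperes = 0.0000000039 amperes
3.48 picoamperes = 0.00000000000348 amperes
865 nanoamperes = 0.000000865 amperes

3.48 picoamperes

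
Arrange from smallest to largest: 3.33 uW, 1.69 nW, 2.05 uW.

1.69 nW < 2.05 uW < 3.33 uW

3.33 uW = 0.00000333 W
1.69 nW = 0.00000000169 W
2.05 uW = 0.00000205 W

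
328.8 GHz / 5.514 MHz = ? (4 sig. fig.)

59630

(328.8 × 10^9) / (5.514 × 10^6) = 59.63 × 10^3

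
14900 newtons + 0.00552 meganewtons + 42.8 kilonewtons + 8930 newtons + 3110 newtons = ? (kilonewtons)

In kilonewtons:
  14900 newtons = 14900 × 10⁻³ kilonewtons = 14.9
  0.00552 meganewtons = 0.00552 × 10³ kilonewtons = 5.52
  42.8 kilonewtons → 42.8
  8930 newtons = 8930 × 10⁻³ kilonewtons = 8.93
  3110 newtons = 3110 × 10⁻³ kilonewtons = 3.11
Sum: 14.9 + 5.52 + 42.8 + 8.93 + 3.11 = 75.26

75.26 kilonewtons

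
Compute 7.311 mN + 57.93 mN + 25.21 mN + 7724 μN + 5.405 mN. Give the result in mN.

103.58 mN

In mN:
  7.311 mN → 7.311
  57.93 mN → 57.93
  25.21 mN → 25.21
  7724 μN = 7724 × 10^-3 mN = 7.724
  5.405 mN → 5.405
Sum: 7.311 + 57.93 + 25.21 + 7.724 + 5.405 = 103.58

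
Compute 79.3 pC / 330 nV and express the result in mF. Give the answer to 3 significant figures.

(79.3 × 10^-12) / (330 × 10^-9) = 0.2403 × 10^-3 F

0.240 mF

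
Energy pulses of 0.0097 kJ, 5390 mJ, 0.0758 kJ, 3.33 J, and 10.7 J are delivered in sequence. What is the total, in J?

In J:
  0.0097 kJ = 0.0097 × 10³ J = 9.7
  5390 mJ = 5390 × 10⁻³ J = 5.39
  0.0758 kJ = 0.0758 × 10³ J = 75.8
  3.33 J → 3.33
  10.7 J → 10.7
Sum: 9.7 + 5.39 + 75.8 + 3.33 + 10.7 = 104.92

104.92 J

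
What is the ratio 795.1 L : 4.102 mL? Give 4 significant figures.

193800

(795.1) / (4.102 × 10^-3) = 193.83 × 10^3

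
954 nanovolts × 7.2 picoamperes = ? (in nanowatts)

954e-9 × 7.2e-12 = 6868.8e-21 W

0.0000000068688 nanowatts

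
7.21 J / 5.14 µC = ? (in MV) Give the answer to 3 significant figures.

(7.21) / (5.14 × 10^-6) = 1.4027 × 10^6 V

1.40 MV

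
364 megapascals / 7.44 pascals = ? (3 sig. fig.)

(364 × 10⁶) / (7.44) = 48.92 × 10⁶

48900000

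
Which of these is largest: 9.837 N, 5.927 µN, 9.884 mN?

9.837 N = 9.837 N
5.927 µN = 0.000005927 N
9.884 mN = 0.009884 N

9.837 N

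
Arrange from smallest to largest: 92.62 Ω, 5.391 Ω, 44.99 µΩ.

44.99 µΩ < 5.391 Ω < 92.62 Ω

92.62 Ω = 92.62 Ω
5.391 Ω = 5.391 Ω
44.99 µΩ = 0.00004499 Ω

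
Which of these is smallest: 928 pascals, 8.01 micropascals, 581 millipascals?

928 pascals = 928 pascals
8.01 micropascals = 0.00000801 pascals
581 millipascals = 0.581 pascals

8.01 micropascals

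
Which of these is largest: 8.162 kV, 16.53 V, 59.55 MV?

8.162 kV = 8162 V
16.53 V = 16.53 V
59.55 MV = 59550000 V

59.55 MV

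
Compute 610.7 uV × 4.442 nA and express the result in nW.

610.7 × 10⁻⁶ × 4.442 × 10⁻⁹ = 2712.7294 × 10⁻¹⁵ W

0.0027127294 nW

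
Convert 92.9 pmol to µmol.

pico = 10⁻¹², micro = 10⁻⁶; factor is 10⁻⁶.
92.9 × 10⁻⁶ = 0.0000929

0.0000929 µmol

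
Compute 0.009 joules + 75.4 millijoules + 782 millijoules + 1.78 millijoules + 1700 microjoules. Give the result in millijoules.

In millijoules:
  0.009 joules = 0.009 × 10^3 millijoules = 9
  75.4 millijoules → 75.4
  782 millijoules → 782
  1.78 millijoules → 1.78
  1700 microjoules = 1700 × 10^-3 millijoules = 1.7
Sum: 9 + 75.4 + 782 + 1.78 + 1.7 = 869.88

869.88 millijoules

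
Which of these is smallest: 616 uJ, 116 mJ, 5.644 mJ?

616 uJ

616 uJ = 0.000616 J
116 mJ = 0.116 J
5.644 mJ = 0.005644 J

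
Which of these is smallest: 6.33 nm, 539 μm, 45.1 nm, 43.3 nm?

6.33 nm = 0.00000000633 m
539 μm = 0.000539 m
45.1 nm = 0.0000000451 m
43.3 nm = 0.0000000433 m

6.33 nm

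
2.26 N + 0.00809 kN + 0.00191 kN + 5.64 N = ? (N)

In N:
  2.26 N → 2.26
  0.00809 kN = 0.00809e3 N = 8.09
  0.00191 kN = 0.00191e3 N = 1.91
  5.64 N → 5.64
Sum: 2.26 + 8.09 + 1.91 + 5.64 = 17.9

17.9 N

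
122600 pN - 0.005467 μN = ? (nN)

117.133 nN

In nN:
  122600 pN = 122600 × 10⁻³ nN = 122.6
  0.005467 μN = 0.005467 × 10³ nN = 5.467
Difference: 122.6 - 5.467 = 117.133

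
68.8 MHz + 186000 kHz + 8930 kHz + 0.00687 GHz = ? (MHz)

270.6 MHz

In MHz:
  68.8 MHz → 68.8
  186000 kHz = 186000 × 10⁻³ MHz = 186
  8930 kHz = 8930 × 10⁻³ MHz = 8.93
  0.00687 GHz = 0.00687 × 10³ MHz = 6.87
Sum: 68.8 + 186 + 8.93 + 6.87 = 270.6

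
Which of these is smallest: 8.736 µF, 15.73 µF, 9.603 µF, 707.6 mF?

8.736 µF = 0.000008736 F
15.73 µF = 0.00001573 F
9.603 µF = 0.000009603 F
707.6 mF = 0.7076 F

8.736 µF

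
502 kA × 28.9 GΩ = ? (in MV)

502 × 10^3 × 28.9 × 10^9 = 14507.8 × 10^12 V

14507800000 MV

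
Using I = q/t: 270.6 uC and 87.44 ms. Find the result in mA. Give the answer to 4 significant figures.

(270.6 × 10^-6) / (87.44 × 10^-3) = 3.09469 × 10^-3 A

3.095 mA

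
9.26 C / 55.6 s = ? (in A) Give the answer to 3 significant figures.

(9.26) / (55.6) = 0.16655 A

0.167 A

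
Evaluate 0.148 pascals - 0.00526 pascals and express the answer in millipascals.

In millipascals:
  0.148 pascals = 0.148 × 10³ millipascals = 148
  0.00526 pascals = 0.00526 × 10³ millipascals = 5.26
Difference: 148 - 5.26 = 142.74

142.74 millipascals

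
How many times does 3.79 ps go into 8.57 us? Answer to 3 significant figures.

2260000

(8.57 × 10⁻⁶) / (3.79 × 10⁻¹²) = 2.261 × 10⁶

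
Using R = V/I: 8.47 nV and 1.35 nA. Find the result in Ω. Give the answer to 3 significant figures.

6.27 Ω

(8.47 × 10^-9) / (1.35 × 10^-9) = 6.2741 Ω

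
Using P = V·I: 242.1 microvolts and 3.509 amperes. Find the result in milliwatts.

0.8495289 milliwatts

242.1 × 10^-6 × 3.509 = 849.5289 × 10^-6 W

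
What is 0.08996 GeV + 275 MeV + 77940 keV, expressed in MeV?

In MeV:
  0.08996 GeV = 0.08996e3 MeV = 89.96
  275 MeV → 275
  77940 keV = 77940e-3 MeV = 77.94
Sum: 89.96 + 275 + 77.94 = 442.9

442.9 MeV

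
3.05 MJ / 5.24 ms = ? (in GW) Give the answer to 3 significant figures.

0.582 GW

(3.05 × 10⁶) / (5.24 × 10⁻³) = 0.58206 × 10⁹ W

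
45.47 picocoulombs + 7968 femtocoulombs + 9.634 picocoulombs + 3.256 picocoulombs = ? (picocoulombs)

66.328 picocoulombs

In picocoulombs:
  45.47 picocoulombs → 45.47
  7968 femtocoulombs = 7968e-3 picocoulombs = 7.968
  9.634 picocoulombs → 9.634
  3.256 picocoulombs → 3.256
Sum: 45.47 + 7.968 + 9.634 + 3.256 = 66.328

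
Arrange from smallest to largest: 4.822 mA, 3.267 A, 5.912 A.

4.822 mA = 0.004822 A
3.267 A = 3.267 A
5.912 A = 5.912 A

4.822 mA < 3.267 A < 5.912 A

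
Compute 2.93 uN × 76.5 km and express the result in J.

2.93e-6 × 76.5e3 = 224.145e-3 J

0.224145 J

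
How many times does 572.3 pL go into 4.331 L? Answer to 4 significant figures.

7568000000

(4.331) / (572.3 × 10⁻¹²) = 0.0075677 × 10¹²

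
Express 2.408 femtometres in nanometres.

femto = 1e-15, nano = 1e-9; factor is 1e-6.
2.408 × 1e-6 = 0.000002408

0.000002408 nanometres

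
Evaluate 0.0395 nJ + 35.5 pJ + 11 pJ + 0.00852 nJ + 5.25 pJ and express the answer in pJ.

In pJ:
  0.0395 nJ = 0.0395 × 10^3 pJ = 39.5
  35.5 pJ → 35.5
  11 pJ → 11
  0.00852 nJ = 0.00852 × 10^3 pJ = 8.52
  5.25 pJ → 5.25
Sum: 39.5 + 35.5 + 11 + 8.52 + 5.25 = 99.77

99.77 pJ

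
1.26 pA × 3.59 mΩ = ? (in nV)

0.0000045234 nV

1.26 × 10^-12 × 3.59 × 10^-3 = 4.5234 × 10^-15 V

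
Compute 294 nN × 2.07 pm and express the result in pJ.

294 × 10⁻⁹ × 2.07 × 10⁻¹² = 608.58 × 10⁻²¹ J

0.00000060858 pJ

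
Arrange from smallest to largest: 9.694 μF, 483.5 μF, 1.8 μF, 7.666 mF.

1.8 μF < 9.694 μF < 483.5 μF < 7.666 mF

9.694 μF = 0.000009694 F
483.5 μF = 0.0004835 F
1.8 μF = 0.0000018 F
7.666 mF = 0.007666 F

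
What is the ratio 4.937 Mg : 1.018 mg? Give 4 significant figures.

(4.937 × 10⁶) / (1.018 × 10⁻³) = 4.8497 × 10⁹

4850000000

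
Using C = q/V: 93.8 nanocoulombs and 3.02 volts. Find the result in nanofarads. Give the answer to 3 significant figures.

(93.8 × 10^-9) / (3.02) = 31.06 × 10^-9 F

31.1 nanofarads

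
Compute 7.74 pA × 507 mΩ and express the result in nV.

7.74 × 10⁻¹² × 507 × 10⁻³ = 3924.18 × 10⁻¹⁵ V

0.00392418 nV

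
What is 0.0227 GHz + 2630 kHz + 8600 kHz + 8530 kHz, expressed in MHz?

In MHz:
  0.0227 GHz = 0.0227 × 10³ MHz = 22.7
  2630 kHz = 2630 × 10⁻³ MHz = 2.63
  8600 kHz = 8600 × 10⁻³ MHz = 8.6
  8530 kHz = 8530 × 10⁻³ MHz = 8.53
Sum: 22.7 + 2.63 + 8.6 + 8.53 = 42.46

42.46 MHz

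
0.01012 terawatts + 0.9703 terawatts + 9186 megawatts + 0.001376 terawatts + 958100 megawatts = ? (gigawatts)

1949.082 gigawatts

In gigawatts:
  0.01012 terawatts = 0.01012 × 10³ gigawatts = 10.12
  0.9703 terawatts = 0.9703 × 10³ gigawatts = 970.3
  9186 megawatts = 9186 × 10⁻³ gigawatts = 9.186
  0.001376 terawatts = 0.001376 × 10³ gigawatts = 1.376
  958100 megawatts = 958100 × 10⁻³ gigawatts = 958.1
Sum: 10.12 + 970.3 + 9.186 + 1.376 + 958.1 = 1949.082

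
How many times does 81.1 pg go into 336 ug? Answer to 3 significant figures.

(336e-6) / (81.1e-12) = 4.143e6

4140000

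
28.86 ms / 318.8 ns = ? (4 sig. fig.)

(28.86 × 10^-3) / (318.8 × 10^-9) = 0.090527 × 10^6

90530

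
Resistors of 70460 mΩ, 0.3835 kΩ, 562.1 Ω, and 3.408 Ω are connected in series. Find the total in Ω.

In Ω:
  70460 mΩ = 70460 × 10^-3 Ω = 70.46
  0.3835 kΩ = 0.3835 × 10^3 Ω = 383.5
  562.1 Ω → 562.1
  3.408 Ω → 3.408
Sum: 70.46 + 383.5 + 562.1 + 3.408 = 1019.468

1019.468 Ω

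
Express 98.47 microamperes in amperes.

micro = 10^-6, (no prefix) = 10^0; factor is 10^-6.
98.47 × 10^-6 = 0.00009847

0.00009847 amperes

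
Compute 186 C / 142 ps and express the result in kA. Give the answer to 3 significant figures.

1310000000 kA

(186) / (142 × 10^-12) = 1.3099 × 10^12 A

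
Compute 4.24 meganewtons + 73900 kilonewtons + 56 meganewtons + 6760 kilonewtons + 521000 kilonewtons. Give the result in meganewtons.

661.9 meganewtons

In meganewtons:
  4.24 meganewtons → 4.24
  73900 kilonewtons = 73900 × 10^-3 meganewtons = 73.9
  56 meganewtons → 56
  6760 kilonewtons = 6760 × 10^-3 meganewtons = 6.76
  521000 kilonewtons = 521000 × 10^-3 meganewtons = 521
Sum: 4.24 + 73.9 + 56 + 6.76 + 521 = 661.9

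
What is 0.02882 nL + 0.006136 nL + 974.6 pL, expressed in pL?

In pL:
  0.02882 nL = 0.02882 × 10^3 pL = 28.82
  0.006136 nL = 0.006136 × 10^3 pL = 6.136
  974.6 pL → 974.6
Sum: 28.82 + 6.136 + 974.6 = 1009.556

1009.556 pL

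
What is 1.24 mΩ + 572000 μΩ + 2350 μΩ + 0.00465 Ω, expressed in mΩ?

In mΩ:
  1.24 mΩ → 1.24
  572000 μΩ = 572000 × 10^-3 mΩ = 572
  2350 μΩ = 2350 × 10^-3 mΩ = 2.35
  0.00465 Ω = 0.00465 × 10^3 mΩ = 4.65
Sum: 1.24 + 572 + 2.35 + 4.65 = 580.24

580.24 mΩ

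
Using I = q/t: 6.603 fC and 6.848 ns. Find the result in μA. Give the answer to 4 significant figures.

0.9642 μA

(6.603e-15) / (6.848e-9) = 0.964223e-6 A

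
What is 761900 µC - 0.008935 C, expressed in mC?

In mC:
  761900 µC = 761900 × 10^-3 mC = 761.9
  0.008935 C = 0.008935 × 10^3 mC = 8.935
Difference: 761.9 - 8.935 = 752.965

752.965 mC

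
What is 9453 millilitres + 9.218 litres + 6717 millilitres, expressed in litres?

In litres:
  9453 millilitres = 9453e-3 litres = 9.453
  9.218 litres → 9.218
  6717 millilitres = 6717e-3 litres = 6.717
Sum: 9.453 + 9.218 + 6.717 = 25.388

25.388 litres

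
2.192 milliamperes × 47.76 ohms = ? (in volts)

0.10468992 volts

2.192 × 10^-3 × 47.76 = 104.68992 × 10^-3 V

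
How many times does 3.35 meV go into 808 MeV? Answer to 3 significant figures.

(808 × 10⁶) / (3.35 × 10⁻³) = 241.2 × 10⁹

241000000000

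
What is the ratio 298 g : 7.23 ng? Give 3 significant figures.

(298) / (7.23 × 10⁻⁹) = 41.22 × 10⁹

41200000000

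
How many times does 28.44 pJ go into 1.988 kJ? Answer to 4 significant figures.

69900000000000

(1.988 × 10^3) / (28.44 × 10^-12) = 0.069902 × 10^15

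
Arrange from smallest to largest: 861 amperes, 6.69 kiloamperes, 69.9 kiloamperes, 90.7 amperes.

861 amperes = 861 amperes
6.69 kiloamperes = 6690 amperes
69.9 kiloamperes = 69900 amperes
90.7 amperes = 90.7 amperes

90.7 amperes < 861 amperes < 6.69 kiloamperes < 69.9 kiloamperes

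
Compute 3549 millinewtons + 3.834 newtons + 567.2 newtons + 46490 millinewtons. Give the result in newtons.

In newtons:
  3549 millinewtons = 3549 × 10^-3 newtons = 3.549
  3.834 newtons → 3.834
  567.2 newtons → 567.2
  46490 millinewtons = 46490 × 10^-3 newtons = 46.49
Sum: 3.549 + 3.834 + 567.2 + 46.49 = 621.073

621.073 newtons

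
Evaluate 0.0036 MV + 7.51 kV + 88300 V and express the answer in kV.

In kV:
  0.0036 MV = 0.0036 × 10³ kV = 3.6
  7.51 kV → 7.51
  88300 V = 88300 × 10⁻³ kV = 88.3
Sum: 3.6 + 7.51 + 88.3 = 99.41

99.41 kV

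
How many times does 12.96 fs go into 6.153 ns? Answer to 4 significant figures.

(6.153 × 10⁻⁹) / (12.96 × 10⁻¹⁵) = 0.47477 × 10⁶

474800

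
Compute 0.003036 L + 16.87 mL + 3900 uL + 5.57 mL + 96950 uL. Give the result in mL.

In mL:
  0.003036 L = 0.003036 × 10^3 mL = 3.036
  16.87 mL → 16.87
  3900 uL = 3900 × 10^-3 mL = 3.9
  5.57 mL → 5.57
  96950 uL = 96950 × 10^-3 mL = 96.95
Sum: 3.036 + 16.87 + 3.9 + 5.57 + 96.95 = 126.326

126.326 mL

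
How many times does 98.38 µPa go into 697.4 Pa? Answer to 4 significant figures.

(697.4) / (98.38 × 10^-6) = 7.0888 × 10^6

7089000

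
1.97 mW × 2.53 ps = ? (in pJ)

0.0049841 pJ

1.97 × 10^-3 × 2.53 × 10^-12 = 4.9841 × 10^-15 J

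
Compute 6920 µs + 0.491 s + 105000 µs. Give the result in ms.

In ms:
  6920 µs = 6920e-3 ms = 6.92
  0.491 s = 0.491e3 ms = 491
  105000 µs = 105000e-3 ms = 105
Sum: 6.92 + 491 + 105 = 602.92

602.92 ms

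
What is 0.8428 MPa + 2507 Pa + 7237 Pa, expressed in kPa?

In kPa:
  0.8428 MPa = 0.8428 × 10^3 kPa = 842.8
  2507 Pa = 2507 × 10^-3 kPa = 2.507
  7237 Pa = 7237 × 10^-3 kPa = 7.237
Sum: 842.8 + 2.507 + 7.237 = 852.544

852.544 kPa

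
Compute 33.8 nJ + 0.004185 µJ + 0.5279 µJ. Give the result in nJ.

565.885 nJ

In nJ:
  33.8 nJ → 33.8
  0.004185 µJ = 0.004185 × 10³ nJ = 4.185
  0.5279 µJ = 0.5279 × 10³ nJ = 527.9
Sum: 33.8 + 4.185 + 527.9 = 565.885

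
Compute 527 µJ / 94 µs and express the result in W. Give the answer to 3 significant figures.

(527 × 10⁻⁶) / (94 × 10⁻⁶) = 5.6064 W

5.61 W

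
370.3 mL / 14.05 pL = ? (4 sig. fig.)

26360000000

(370.3 × 10⁻³) / (14.05 × 10⁻¹²) = 26.356 × 10⁹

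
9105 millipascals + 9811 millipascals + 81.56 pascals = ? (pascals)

In pascals:
  9105 millipascals = 9105 × 10^-3 pascals = 9.105
  9811 millipascals = 9811 × 10^-3 pascals = 9.811
  81.56 pascals → 81.56
Sum: 9.105 + 9.811 + 81.56 = 100.476

100.476 pascals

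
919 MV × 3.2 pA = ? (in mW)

919e6 × 3.2e-12 = 2940.8e-6 W

2.9408 mW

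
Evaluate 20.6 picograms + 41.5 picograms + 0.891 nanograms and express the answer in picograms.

953.1 picograms

In picograms:
  20.6 picograms → 20.6
  41.5 picograms → 41.5
  0.891 nanograms = 0.891 × 10³ picograms = 891
Sum: 20.6 + 41.5 + 891 = 953.1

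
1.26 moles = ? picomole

(no prefix) = 10⁰, pico = 10⁻¹²; factor is 10¹².
1.26 × 10¹² = 1260000000000

1260000000000 picomoles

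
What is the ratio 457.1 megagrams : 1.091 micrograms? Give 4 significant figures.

419000000000000

(457.1 × 10⁶) / (1.091 × 10⁻⁶) = 418.97 × 10¹²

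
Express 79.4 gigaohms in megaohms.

79400 megaohms

giga = 1e9, mega = 1e6; factor is 1e3.
79.4 × 1e3 = 79400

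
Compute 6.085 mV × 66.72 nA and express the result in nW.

0.4059912 nW

6.085 × 10^-3 × 66.72 × 10^-9 = 405.9912 × 10^-12 W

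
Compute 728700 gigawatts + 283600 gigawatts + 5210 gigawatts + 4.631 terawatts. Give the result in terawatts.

In terawatts:
  728700 gigawatts = 728700e-3 terawatts = 728.7
  283600 gigawatts = 283600e-3 terawatts = 283.6
  5210 gigawatts = 5210e-3 terawatts = 5.21
  4.631 terawatts → 4.631
Sum: 728.7 + 283.6 + 5.21 + 4.631 = 1022.141

1022.141 terawatts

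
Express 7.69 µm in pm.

micro = 10^-6, pico = 10^-12; factor is 10^6.
7.69 × 10^6 = 7690000

7690000 pm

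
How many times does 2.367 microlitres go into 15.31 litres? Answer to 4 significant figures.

(15.31) / (2.367 × 10⁻⁶) = 6.4681 × 10⁶

6468000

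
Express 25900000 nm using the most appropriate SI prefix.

= 25.9 × 10^-3 m; 10^-3 is milli.

25.9 mm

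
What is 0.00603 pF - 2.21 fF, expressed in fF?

3.82 fF

In fF:
  0.00603 pF = 0.00603e3 fF = 6.03
  2.21 fF → 2.21
Difference: 6.03 - 2.21 = 3.82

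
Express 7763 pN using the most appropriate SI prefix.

= 7.763e-9 N; 1e-9 is nano.

7.763 nN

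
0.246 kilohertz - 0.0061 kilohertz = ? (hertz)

In hertz:
  0.246 kilohertz = 0.246 × 10³ hertz = 246
  0.0061 kilohertz = 0.0061 × 10³ hertz = 6.1
Difference: 246 - 6.1 = 239.9

239.9 hertz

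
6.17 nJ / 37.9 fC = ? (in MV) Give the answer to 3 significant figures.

0.163 MV

(6.17 × 10⁻⁹) / (37.9 × 10⁻¹⁵) = 0.1628 × 10⁶ V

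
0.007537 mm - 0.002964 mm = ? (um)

4.573 um

In um:
  0.007537 mm = 0.007537e3 um = 7.537
  0.002964 mm = 0.002964e3 um = 2.964
Difference: 7.537 - 2.964 = 4.573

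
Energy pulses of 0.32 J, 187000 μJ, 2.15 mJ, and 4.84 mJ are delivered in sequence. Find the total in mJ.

513.99 mJ

In mJ:
  0.32 J = 0.32e3 mJ = 320
  187000 μJ = 187000e-3 mJ = 187
  2.15 mJ → 2.15
  4.84 mJ → 4.84
Sum: 320 + 187 + 2.15 + 4.84 = 513.99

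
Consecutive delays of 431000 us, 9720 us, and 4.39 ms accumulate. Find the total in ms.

445.11 ms

In ms:
  431000 us = 431000 × 10^-3 ms = 431
  9720 us = 9720 × 10^-3 ms = 9.72
  4.39 ms → 4.39
Sum: 431 + 9.72 + 4.39 = 445.11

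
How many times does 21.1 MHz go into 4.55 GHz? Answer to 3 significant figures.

(4.55 × 10^9) / (21.1 × 10^6) = 0.2156 × 10^3

216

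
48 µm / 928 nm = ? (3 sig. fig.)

51.7

(48 × 10^-6) / (928 × 10^-9) = 0.05172 × 10^3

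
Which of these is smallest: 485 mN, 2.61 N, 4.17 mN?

4.17 mN

485 mN = 0.485 N
2.61 N = 2.61 N
4.17 mN = 0.00417 N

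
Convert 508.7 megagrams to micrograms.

mega = 10⁶, micro = 10⁻⁶; factor is 10¹².
508.7 × 10¹² = 508700000000000

508700000000000 micrograms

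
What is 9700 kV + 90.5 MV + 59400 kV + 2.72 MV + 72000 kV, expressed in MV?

In MV:
  9700 kV = 9700 × 10^-3 MV = 9.7
  90.5 MV → 90.5
  59400 kV = 59400 × 10^-3 MV = 59.4
  2.72 MV → 2.72
  72000 kV = 72000 × 10^-3 MV = 72
Sum: 9.7 + 90.5 + 59.4 + 2.72 + 72 = 234.32

234.32 MV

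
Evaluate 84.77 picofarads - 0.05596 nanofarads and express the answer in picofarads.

28.81 picofarads

In picofarads:
  84.77 picofarads → 84.77
  0.05596 nanofarads = 0.05596 × 10^3 picofarads = 55.96
Difference: 84.77 - 55.96 = 28.81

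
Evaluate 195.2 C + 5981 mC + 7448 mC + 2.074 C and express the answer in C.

In C:
  195.2 C → 195.2
  5981 mC = 5981e-3 C = 5.981
  7448 mC = 7448e-3 C = 7.448
  2.074 C → 2.074
Sum: 195.2 + 5.981 + 7.448 + 2.074 = 210.703

210.703 C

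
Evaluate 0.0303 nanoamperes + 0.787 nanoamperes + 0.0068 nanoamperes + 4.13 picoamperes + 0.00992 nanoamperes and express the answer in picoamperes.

838.15 picoamperes

In picoamperes:
  0.0303 nanoamperes = 0.0303 × 10^3 picoamperes = 30.3
  0.787 nanoamperes = 0.787 × 10^3 picoamperes = 787
  0.0068 nanoamperes = 0.0068 × 10^3 picoamperes = 6.8
  4.13 picoamperes → 4.13
  0.00992 nanoamperes = 0.00992 × 10^3 picoamperes = 9.92
Sum: 30.3 + 787 + 6.8 + 4.13 + 9.92 = 838.15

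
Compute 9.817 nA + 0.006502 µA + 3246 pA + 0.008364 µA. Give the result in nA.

27.929 nA

In nA:
  9.817 nA → 9.817
  0.006502 µA = 0.006502 × 10³ nA = 6.502
  3246 pA = 3246 × 10⁻³ nA = 3.246
  0.008364 µA = 0.008364 × 10³ nA = 8.364
Sum: 9.817 + 6.502 + 3.246 + 8.364 = 27.929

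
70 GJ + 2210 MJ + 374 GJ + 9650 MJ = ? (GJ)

455.86 GJ

In GJ:
  70 GJ → 70
  2210 MJ = 2210e-3 GJ = 2.21
  374 GJ → 374
  9650 MJ = 9650e-3 GJ = 9.65
Sum: 70 + 2.21 + 374 + 9.65 = 455.86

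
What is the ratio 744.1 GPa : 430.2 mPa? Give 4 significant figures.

(744.1 × 10^9) / (430.2 × 10^-3) = 1.7297 × 10^12

1730000000000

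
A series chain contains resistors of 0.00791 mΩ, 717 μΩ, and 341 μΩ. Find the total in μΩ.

1065.91 μΩ

In μΩ:
  0.00791 mΩ = 0.00791 × 10³ μΩ = 7.91
  717 μΩ → 717
  341 μΩ → 341
Sum: 7.91 + 717 + 341 = 1065.91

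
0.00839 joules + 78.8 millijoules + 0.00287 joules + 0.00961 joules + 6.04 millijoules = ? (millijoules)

In millijoules:
  0.00839 joules = 0.00839e3 millijoules = 8.39
  78.8 millijoules → 78.8
  0.00287 joules = 0.00287e3 millijoules = 2.87
  0.00961 joules = 0.00961e3 millijoules = 9.61
  6.04 millijoules → 6.04
Sum: 8.39 + 78.8 + 2.87 + 9.61 + 6.04 = 105.71

105.71 millijoules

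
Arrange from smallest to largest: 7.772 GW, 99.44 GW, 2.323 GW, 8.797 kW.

8.797 kW < 2.323 GW < 7.772 GW < 99.44 GW

7.772 GW = 7772000000 W
99.44 GW = 99440000000 W
2.323 GW = 2323000000 W
8.797 kW = 8797 W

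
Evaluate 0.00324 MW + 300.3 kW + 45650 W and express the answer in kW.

In kW:
  0.00324 MW = 0.00324 × 10³ kW = 3.24
  300.3 kW → 300.3
  45650 W = 45650 × 10⁻³ kW = 45.65
Sum: 3.24 + 300.3 + 45.65 = 349.19

349.19 kW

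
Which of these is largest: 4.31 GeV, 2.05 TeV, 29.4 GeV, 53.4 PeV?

4.31 GeV = 4310000000 eV
2.05 TeV = 2050000000000 eV
29.4 GeV = 29400000000 eV
53.4 PeV = 53400000000000000 eV

53.4 PeV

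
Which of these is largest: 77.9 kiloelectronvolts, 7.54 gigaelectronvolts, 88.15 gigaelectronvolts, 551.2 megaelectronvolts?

77.9 kiloelectronvolts = 77900 electronvolts
7.54 gigaelectronvolts = 7540000000 electronvolts
88.15 gigaelectronvolts = 88150000000 electronvolts
551.2 megaelectronvolts = 551200000 electronvolts

88.15 gigaelectronvolts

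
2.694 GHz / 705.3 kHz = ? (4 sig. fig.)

(2.694 × 10⁹) / (705.3 × 10³) = 0.0038197 × 10⁶

3820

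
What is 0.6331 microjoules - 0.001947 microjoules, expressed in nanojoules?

In nanojoules:
  0.6331 microjoules = 0.6331 × 10³ nanojoules = 633.1
  0.001947 microjoules = 0.001947 × 10³ nanojoules = 1.947
Difference: 633.1 - 1.947 = 631.153

631.153 nanojoules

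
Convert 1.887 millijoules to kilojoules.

0.000001887 kilojoules

milli = 10⁻³, kilo = 10³; factor is 10⁻⁶.
1.887 × 10⁻⁶ = 0.000001887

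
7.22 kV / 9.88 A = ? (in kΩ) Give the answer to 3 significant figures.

0.731 kΩ

(7.22 × 10^3) / (9.88) = 0.73077 × 10^3 Ω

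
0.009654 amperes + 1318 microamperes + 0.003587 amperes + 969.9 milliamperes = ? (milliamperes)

In milliamperes:
  0.009654 amperes = 0.009654 × 10³ milliamperes = 9.654
  1318 microamperes = 1318 × 10⁻³ milliamperes = 1.318
  0.003587 amperes = 0.003587 × 10³ milliamperes = 3.587
  969.9 milliamperes → 969.9
Sum: 9.654 + 1.318 + 3.587 + 969.9 = 984.459

984.459 milliamperes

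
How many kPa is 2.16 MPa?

2160 kPa

mega = 10^6, kilo = 10^3; factor is 10^3.
2.16 × 10^3 = 2160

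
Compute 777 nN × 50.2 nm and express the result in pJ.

777 × 10^-9 × 50.2 × 10^-9 = 39005.4 × 10^-18 J

0.0390054 pJ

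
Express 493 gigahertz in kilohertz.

giga = 10^9, kilo = 10^3; factor is 10^6.
493 × 10^6 = 493000000

493000000 kilohertz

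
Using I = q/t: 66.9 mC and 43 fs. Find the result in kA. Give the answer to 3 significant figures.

(66.9 × 10⁻³) / (43 × 10⁻¹⁵) = 1.5558 × 10¹² A

1560000000 kA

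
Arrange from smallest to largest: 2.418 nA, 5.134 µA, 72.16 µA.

2.418 nA < 5.134 µA < 72.16 µA

2.418 nA = 0.000000002418 A
5.134 µA = 0.000005134 A
72.16 µA = 0.00007216 A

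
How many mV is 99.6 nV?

0.0000996 mV

nano = 10^-9, milli = 10^-3; factor is 10^-6.
99.6 × 10^-6 = 0.0000996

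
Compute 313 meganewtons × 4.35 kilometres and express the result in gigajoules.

313 × 10^6 × 4.35 × 10^3 = 1361.55 × 10^9 J

1361.55 gigajoules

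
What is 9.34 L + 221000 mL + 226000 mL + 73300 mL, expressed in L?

529.64 L

In L:
  9.34 L → 9.34
  221000 mL = 221000e-3 L = 221
  226000 mL = 226000e-3 L = 226
  73300 mL = 73300e-3 L = 73.3
Sum: 9.34 + 221 + 226 + 73.3 = 529.64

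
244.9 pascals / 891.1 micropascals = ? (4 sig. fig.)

(244.9) / (891.1 × 10^-6) = 0.27483 × 10^6

274800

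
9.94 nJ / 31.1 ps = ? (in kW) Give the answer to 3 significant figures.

(9.94 × 10^-9) / (31.1 × 10^-12) = 0.31961 × 10^3 W

0.320 kW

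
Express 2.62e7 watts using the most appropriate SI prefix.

= 26.2e6 watts; 1e6 is mega.

26.2 megawatts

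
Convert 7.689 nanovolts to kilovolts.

0.000000000007689 kilovolts

nano = 10⁻⁹, kilo = 10³; factor is 10⁻¹².
7.689 × 10⁻¹² = 0.000000000007689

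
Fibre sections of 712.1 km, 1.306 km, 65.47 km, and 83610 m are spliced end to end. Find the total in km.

In km:
  712.1 km → 712.1
  1.306 km → 1.306
  65.47 km → 65.47
  83610 m = 83610e-3 km = 83.61
Sum: 712.1 + 1.306 + 65.47 + 83.61 = 862.486

862.486 km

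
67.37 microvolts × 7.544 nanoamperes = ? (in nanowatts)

0.00050823928 nanowatts

67.37 × 10^-6 × 7.544 × 10^-9 = 508.23928 × 10^-15 W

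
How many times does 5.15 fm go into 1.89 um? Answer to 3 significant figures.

367000000

(1.89 × 10⁻⁶) / (5.15 × 10⁻¹⁵) = 0.367 × 10⁹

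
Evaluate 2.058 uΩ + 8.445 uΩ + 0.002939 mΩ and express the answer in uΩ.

13.442 uΩ

In uΩ:
  2.058 uΩ → 2.058
  8.445 uΩ → 8.445
  0.002939 mΩ = 0.002939 × 10³ uΩ = 2.939
Sum: 2.058 + 8.445 + 2.939 = 13.442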